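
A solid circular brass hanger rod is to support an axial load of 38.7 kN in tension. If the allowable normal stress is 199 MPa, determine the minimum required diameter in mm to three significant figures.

15.7 mm

Required area A ≥ P/σ_allow = 38700/199 = 194.5 mm².
For a solid circular section, d ≥ √(4A/π) = 15.74 mm.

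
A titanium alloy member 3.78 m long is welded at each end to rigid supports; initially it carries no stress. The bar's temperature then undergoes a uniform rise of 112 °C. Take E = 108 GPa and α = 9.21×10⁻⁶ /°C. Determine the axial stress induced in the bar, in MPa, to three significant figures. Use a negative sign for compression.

Free thermal expansion αLΔT = 9.21e-6 · 3780 · 112 = 3.899 mm.
The walls impose strain ε = −(3.899)/3780 = -1.0315e-03; σ = Eε = 108000 · -1.0315e-03 = -111.4 MPa.

-111 MPa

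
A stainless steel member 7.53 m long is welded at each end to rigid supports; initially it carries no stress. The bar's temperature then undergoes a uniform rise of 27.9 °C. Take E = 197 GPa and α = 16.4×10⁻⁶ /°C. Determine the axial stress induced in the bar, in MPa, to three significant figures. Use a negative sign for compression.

-90.1 MPa

Free thermal expansion αLΔT = 16.4e-6 · 7530 · 27.9 = 3.445 mm.
The walls impose strain ε = −(3.445)/7530 = -4.5756e-04; σ = Eε = 197000 · -4.5756e-04 = -90.14 MPa.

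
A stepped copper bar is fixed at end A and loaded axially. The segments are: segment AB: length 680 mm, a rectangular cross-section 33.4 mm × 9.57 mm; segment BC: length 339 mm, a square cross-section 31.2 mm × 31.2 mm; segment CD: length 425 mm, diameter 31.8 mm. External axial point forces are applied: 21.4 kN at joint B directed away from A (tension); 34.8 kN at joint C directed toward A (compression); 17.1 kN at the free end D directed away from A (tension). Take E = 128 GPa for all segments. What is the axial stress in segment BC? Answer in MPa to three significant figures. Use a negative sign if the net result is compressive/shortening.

Internal axial forces (sectioning from the free end, tension +): N_CD = 17.1 kN, N_BC = -17.7 kN, N_AB = 3.7 kN.
A_BC = 973.4 mm².
σ_BC = N_BC/A_BC = -17700/973.4 = -18.18 MPa.

-18.2 MPa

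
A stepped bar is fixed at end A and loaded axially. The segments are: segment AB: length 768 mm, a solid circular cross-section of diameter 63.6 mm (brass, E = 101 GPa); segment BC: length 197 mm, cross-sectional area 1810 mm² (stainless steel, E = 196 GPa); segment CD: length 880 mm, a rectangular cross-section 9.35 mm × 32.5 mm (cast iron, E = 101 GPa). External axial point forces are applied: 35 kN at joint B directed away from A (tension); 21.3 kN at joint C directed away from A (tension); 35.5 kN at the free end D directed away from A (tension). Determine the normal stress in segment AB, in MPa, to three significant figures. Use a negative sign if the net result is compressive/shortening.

28.9 MPa

Internal axial forces (sectioning from the free end, tension +): N_CD = 35.5 kN, N_BC = 56.8 kN, N_AB = 91.8 kN.
A_AB = 3177 mm².
σ_AB = N_AB/A_AB = 91800/3177 = 28.9 MPa.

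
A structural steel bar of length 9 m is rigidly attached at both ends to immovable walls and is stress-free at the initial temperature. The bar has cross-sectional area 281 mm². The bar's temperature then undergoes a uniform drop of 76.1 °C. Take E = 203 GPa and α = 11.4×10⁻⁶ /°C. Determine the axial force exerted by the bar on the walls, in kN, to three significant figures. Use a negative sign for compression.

49.5 kN

Free thermal expansion αLΔT = 11.4e-6 · 9000 · -76.1 = -7.808 mm.
The walls impose strain ε = −(-7.808)/9000 = 8.6754e-04; σ = Eε = 203000 · 8.6754e-04 = 176.1 MPa.
Wall reaction R = σ·A = 176.1·281 = 49490 N = 49.49 kN.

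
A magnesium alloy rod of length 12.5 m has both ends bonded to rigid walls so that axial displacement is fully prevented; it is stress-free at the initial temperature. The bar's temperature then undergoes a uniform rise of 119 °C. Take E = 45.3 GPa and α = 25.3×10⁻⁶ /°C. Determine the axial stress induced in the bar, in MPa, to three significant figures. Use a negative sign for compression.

-136 MPa

Free thermal expansion αLΔT = 25.3e-6 · 12500 · 119 = 37.63 mm.
The walls impose strain ε = −(37.63)/12500 = -3.0107e-03; σ = Eε = 45300 · -3.0107e-03 = -136.4 MPa.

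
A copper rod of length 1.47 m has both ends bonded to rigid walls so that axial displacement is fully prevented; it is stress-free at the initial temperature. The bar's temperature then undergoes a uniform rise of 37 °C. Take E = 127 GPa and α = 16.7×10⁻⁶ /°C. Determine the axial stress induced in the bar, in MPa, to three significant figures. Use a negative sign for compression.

-78.5 MPa

Free thermal expansion αLΔT = 16.7e-6 · 1470 · 37 = 0.9083 mm.
The walls impose strain ε = −(0.9083)/1470 = -6.1790e-04; σ = Eε = 127000 · -6.1790e-04 = -78.47 MPa.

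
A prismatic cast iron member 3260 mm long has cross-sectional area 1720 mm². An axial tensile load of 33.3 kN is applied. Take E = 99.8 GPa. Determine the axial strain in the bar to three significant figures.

σ = N/A = 19.36 MPa; ε = σ/E = 19.36/99800 = 1.940e-04.

1.94e-04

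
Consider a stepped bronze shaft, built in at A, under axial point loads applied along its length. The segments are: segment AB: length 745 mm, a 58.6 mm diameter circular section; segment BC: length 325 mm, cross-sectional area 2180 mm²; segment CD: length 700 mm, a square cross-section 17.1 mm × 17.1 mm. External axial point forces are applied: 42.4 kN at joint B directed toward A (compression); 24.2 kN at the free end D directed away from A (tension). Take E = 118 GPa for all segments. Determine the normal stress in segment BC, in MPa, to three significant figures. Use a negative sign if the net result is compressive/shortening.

11.1 MPa

Internal axial forces (sectioning from the free end, tension +): N_CD = 24.2 kN, N_BC = 24.2 kN, N_AB = -18.2 kN.
σ_BC = N_BC/A_BC = 24200/2180 = 11.1 MPa.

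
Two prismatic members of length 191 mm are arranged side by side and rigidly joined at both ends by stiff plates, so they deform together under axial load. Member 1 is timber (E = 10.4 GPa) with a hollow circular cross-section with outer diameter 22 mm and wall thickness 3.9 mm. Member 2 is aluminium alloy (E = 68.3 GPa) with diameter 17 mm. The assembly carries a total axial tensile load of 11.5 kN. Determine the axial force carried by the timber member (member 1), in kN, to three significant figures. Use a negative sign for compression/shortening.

A_1 = 221.8 mm².
A_2 = 227 mm².
Equal strain + equilibrium ⇒ each member carries load in proportion to AE: A₁E₁ = 2306000 N, A₂E₂ = 15500000 N, ΣAE = 17810000 N.
F₁ = P·A₁E₁/ΣAE = 11500·2306000/17810000 = 1489 N.

1.49 kN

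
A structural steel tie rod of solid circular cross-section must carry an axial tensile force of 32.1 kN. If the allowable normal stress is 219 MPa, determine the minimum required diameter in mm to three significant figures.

13.7 mm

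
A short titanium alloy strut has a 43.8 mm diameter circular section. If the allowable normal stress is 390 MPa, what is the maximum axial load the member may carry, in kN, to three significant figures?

588 kN

A = 1507 mm².
P_max = σ_allow · A = 390 · 1507 = 587600 N = 587.6 kN.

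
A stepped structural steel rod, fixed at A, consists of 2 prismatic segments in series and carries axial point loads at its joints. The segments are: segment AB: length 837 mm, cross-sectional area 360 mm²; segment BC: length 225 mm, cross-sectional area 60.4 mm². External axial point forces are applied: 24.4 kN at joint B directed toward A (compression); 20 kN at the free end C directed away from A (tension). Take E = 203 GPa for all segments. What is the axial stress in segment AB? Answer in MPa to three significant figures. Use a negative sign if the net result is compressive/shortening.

-12.2 MPa

Internal axial forces (sectioning from the free end, tension +): N_BC = 20 kN, N_AB = -4.4 kN.
σ_AB = N_AB/A_AB = -4400/360 = -12.22 MPa.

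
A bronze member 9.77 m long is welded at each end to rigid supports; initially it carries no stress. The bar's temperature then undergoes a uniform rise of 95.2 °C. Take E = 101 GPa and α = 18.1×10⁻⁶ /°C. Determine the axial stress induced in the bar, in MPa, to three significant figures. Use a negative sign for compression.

-174 MPa

Free thermal expansion αLΔT = 18.1e-6 · 9770 · 95.2 = 16.83 mm.
The walls impose strain ε = −(16.83)/9770 = -1.7231e-03; σ = Eε = 101000 · -1.7231e-03 = -174 MPa.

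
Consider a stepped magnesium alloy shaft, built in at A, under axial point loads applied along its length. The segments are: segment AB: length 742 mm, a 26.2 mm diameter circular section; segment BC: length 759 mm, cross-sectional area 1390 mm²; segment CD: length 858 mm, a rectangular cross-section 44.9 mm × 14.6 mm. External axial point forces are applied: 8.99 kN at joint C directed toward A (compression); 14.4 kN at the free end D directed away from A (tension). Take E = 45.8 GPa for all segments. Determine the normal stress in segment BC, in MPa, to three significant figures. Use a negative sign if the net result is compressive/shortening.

Internal axial forces (sectioning from the free end, tension +): N_CD = 14.4 kN, N_BC = 5.41 kN, N_AB = 5.41 kN.
σ_BC = N_BC/A_BC = 5410/1390 = 3.892 MPa.

3.89 MPa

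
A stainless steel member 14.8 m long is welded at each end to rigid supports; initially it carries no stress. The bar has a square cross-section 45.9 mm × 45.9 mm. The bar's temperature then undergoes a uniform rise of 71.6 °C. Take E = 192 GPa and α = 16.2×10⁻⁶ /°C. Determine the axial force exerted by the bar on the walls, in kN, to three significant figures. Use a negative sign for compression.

Free thermal expansion αLΔT = 16.2e-6 · 14800 · 71.6 = 17.17 mm.
The walls impose strain ε = −(17.17)/14800 = -1.1599e-03; σ = Eε = 192000 · -1.1599e-03 = -222.7 MPa.
Wall reaction R = σ·A = -222.7·2107 = -469200 N = -469.2 kN.

-469 kN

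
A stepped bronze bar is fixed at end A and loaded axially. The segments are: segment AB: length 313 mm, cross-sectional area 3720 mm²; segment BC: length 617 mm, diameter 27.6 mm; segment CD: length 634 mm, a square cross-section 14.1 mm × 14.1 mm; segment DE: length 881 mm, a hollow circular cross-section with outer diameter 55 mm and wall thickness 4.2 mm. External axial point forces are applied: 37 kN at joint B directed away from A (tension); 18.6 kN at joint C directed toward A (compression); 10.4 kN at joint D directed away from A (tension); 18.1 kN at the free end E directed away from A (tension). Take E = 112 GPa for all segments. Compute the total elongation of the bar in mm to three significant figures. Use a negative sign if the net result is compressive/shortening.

Internal axial forces (sectioning from the free end, tension +): N_DE = 18.1 kN, N_CD = 28.5 kN, N_BC = 9.9 kN, N_AB = 46.9 kN.
A_BC = 598.3 mm².
A_CD = 198.8 mm².
A_DE = 670.3 mm².
δ_AB = 46900·313/(3720·112000) = 0.03523 mm
δ_BC = 9900·617/(598.3·112000) = 0.09116 mm
δ_CD = 28500·634/(198.8·112000) = 0.8115 mm
δ_DE = 18100·881/(670.3·112000) = 0.2124 mm
δ = Σδ_i = 1.15 mm.

1.15 mm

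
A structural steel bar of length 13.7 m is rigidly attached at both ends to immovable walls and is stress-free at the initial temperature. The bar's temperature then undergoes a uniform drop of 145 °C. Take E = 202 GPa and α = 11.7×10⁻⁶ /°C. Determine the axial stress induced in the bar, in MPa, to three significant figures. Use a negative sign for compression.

Free thermal expansion αLΔT = 11.7e-6 · 13700 · -145 = -23.24 mm.
The walls impose strain ε = −(-23.24)/13700 = 1.6965e-03; σ = Eε = 202000 · 1.6965e-03 = 342.7 MPa.

343 MPa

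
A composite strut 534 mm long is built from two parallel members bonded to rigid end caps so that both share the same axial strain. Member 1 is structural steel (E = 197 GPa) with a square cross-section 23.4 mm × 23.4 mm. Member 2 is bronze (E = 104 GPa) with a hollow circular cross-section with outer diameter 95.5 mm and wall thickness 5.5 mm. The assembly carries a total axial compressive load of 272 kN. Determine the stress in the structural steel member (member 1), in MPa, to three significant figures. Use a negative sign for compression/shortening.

-199 MPa

A_1 = 547.6 mm².
A_2 = 1555 mm².
Equal strain + equilibrium ⇒ each member carries load in proportion to AE: A₁E₁ = 107900000 N, A₂E₂ = 161700000 N, ΣAE = 269600000 N.
σ₁ = P·E₁/ΣAE = -272000·197000/269600000 = -198.8 MPa.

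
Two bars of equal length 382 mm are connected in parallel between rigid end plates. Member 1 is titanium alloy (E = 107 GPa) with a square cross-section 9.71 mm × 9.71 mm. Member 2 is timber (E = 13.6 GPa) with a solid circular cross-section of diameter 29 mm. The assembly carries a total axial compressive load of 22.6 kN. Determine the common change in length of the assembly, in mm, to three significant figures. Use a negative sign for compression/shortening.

A_1 = 94.28 mm².
A_2 = 660.5 mm².
Equal strain + equilibrium ⇒ each member carries load in proportion to AE: A₁E₁ = 10090000 N, A₂E₂ = 8983000 N, ΣAE = 19070000 N.
δ = PL/ΣAE = -22600·382/19070000 = -0.4527 mm.

-0.453 mm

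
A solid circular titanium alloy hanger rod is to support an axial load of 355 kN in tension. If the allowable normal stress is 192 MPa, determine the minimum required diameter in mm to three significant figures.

48.5 mm

Required area A ≥ P/σ_allow = 355000/192 = 1849 mm².
For a solid circular section, d ≥ √(4A/π) = 48.52 mm.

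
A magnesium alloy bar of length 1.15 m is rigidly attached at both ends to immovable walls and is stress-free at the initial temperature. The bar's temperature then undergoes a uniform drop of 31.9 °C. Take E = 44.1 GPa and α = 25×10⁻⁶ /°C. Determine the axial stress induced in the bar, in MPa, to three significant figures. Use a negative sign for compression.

35.2 MPa

Free thermal expansion αLΔT = 25e-6 · 1150 · -31.9 = -0.9171 mm.
The walls impose strain ε = −(-0.9171)/1150 = 7.9750e-04; σ = Eε = 44100 · 7.9750e-04 = 35.17 MPa.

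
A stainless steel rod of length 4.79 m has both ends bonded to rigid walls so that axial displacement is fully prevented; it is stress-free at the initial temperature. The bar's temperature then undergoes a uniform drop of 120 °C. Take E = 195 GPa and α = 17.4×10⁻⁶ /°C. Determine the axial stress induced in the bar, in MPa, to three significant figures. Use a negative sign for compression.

407 MPa

Free thermal expansion αLΔT = 17.4e-6 · 4790 · -120 = -10 mm.
The walls impose strain ε = −(-10)/4790 = 2.0880e-03; σ = Eε = 195000 · 2.0880e-03 = 407.2 MPa.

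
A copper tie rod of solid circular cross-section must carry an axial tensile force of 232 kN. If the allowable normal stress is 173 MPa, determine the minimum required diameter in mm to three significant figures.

41.3 mm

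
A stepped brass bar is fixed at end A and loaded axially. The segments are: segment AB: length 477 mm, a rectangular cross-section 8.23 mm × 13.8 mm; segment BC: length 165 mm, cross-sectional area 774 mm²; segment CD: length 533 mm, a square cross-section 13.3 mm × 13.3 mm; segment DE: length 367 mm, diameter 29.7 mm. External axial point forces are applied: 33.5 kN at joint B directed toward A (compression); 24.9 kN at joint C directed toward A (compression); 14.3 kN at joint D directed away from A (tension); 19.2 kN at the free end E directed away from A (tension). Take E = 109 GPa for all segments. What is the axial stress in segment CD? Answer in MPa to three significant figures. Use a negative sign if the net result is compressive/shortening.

Internal axial forces (sectioning from the free end, tension +): N_DE = 19.2 kN, N_CD = 33.5 kN, N_BC = 8.6 kN, N_AB = -24.9 kN.
A_CD = 176.9 mm².
σ_CD = N_CD/A_CD = 33500/176.9 = 189.4 MPa.

189 MPa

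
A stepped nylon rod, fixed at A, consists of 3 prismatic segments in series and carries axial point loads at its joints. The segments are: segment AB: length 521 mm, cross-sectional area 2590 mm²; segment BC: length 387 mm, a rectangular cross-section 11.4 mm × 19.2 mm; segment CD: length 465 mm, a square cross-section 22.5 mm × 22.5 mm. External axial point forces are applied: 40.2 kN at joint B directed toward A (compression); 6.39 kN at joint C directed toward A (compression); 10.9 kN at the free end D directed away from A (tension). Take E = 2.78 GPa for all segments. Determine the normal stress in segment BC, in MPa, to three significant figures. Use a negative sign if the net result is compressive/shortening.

Internal axial forces (sectioning from the free end, tension +): N_CD = 10.9 kN, N_BC = 4.51 kN, N_AB = -35.69 kN.
A_BC = 218.9 mm².
σ_BC = N_BC/A_BC = 4510/218.9 = 20.6 MPa.

20.6 MPa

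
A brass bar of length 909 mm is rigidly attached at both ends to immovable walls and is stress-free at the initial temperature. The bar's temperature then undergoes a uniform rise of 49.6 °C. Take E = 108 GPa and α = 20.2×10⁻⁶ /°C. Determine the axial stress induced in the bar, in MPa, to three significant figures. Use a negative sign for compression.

-108 MPa

Free thermal expansion αLΔT = 20.2e-6 · 909 · 49.6 = 0.9107 mm.
The walls impose strain ε = −(0.9107)/909 = -1.0019e-03; σ = Eε = 108000 · -1.0019e-03 = -108.2 MPa.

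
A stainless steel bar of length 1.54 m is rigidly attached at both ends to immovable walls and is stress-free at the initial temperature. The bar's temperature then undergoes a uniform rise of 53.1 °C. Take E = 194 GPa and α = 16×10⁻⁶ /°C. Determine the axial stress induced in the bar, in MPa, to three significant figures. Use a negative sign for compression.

Free thermal expansion αLΔT = 16e-6 · 1540 · 53.1 = 1.308 mm.
The walls impose strain ε = −(1.308)/1540 = -8.4960e-04; σ = Eε = 194000 · -8.4960e-04 = -164.8 MPa.

-165 MPa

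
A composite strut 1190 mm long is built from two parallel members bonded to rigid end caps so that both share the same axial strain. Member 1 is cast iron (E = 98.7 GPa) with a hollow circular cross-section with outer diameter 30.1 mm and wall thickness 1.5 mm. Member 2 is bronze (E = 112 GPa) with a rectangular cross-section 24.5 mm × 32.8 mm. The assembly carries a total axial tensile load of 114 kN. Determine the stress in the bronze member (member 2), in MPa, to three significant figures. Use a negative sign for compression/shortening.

A_1 = 134.8 mm².
A_2 = 803.6 mm².
Equal strain + equilibrium ⇒ each member carries load in proportion to AE: A₁E₁ = 13300000 N, A₂E₂ = 90000000 N, ΣAE = 103300000 N.
σ₂ = P·E₂/ΣAE = 114000·112000/103300000 = 123.6 MPa.

124 MPa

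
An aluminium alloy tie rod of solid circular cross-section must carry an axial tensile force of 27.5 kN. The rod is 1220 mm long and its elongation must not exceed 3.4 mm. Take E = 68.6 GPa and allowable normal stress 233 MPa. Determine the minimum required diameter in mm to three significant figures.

Required area A ≥ P/σ_allow = 27500/233 = 118 mm².
For a solid circular section, d ≥ √(4A/π) = 12.26 mm.
Elongation limit: A ≥ PL/(Eδ_allow) = 27500·1220/(68600·3.4) = 143.8 mm² ⇒ d ≥ 13.53 mm.
The elongation limit governs.

13.5 mm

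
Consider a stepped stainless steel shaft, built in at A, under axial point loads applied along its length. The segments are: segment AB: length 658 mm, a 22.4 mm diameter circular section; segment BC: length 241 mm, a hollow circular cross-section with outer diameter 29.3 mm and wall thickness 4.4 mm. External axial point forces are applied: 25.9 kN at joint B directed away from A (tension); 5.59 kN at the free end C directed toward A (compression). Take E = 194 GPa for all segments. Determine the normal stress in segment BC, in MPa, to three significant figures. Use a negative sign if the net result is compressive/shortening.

Internal axial forces (sectioning from the free end, tension +): N_BC = -5.59 kN, N_AB = 20.31 kN.
A_BC = 344.2 mm².
σ_BC = N_BC/A_BC = -5590/344.2 = -16.24 MPa.

-16.2 MPa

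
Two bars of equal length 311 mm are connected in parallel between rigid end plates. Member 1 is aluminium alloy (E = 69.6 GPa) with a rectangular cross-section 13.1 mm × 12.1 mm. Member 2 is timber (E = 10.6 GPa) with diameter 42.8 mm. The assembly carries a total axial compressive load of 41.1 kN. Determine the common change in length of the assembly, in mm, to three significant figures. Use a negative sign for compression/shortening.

-0.486 mm

A_1 = 158.5 mm².
A_2 = 1439 mm².
Equal strain + equilibrium ⇒ each member carries load in proportion to AE: A₁E₁ = 11030000 N, A₂E₂ = 15250000 N, ΣAE = 26280000 N.
δ = PL/ΣAE = -41100·311/26280000 = -0.4863 mm.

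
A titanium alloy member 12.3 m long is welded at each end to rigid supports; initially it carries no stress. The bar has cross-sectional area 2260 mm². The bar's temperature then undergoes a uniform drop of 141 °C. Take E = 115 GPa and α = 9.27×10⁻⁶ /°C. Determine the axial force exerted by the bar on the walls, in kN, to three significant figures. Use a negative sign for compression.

340 kN

Free thermal expansion αLΔT = 9.27e-6 · 12300 · -141 = -16.08 mm.
The walls impose strain ε = −(-16.08)/12300 = 1.3071e-03; σ = Eε = 115000 · 1.3071e-03 = 150.3 MPa.
Wall reaction R = σ·A = 150.3·2260 = 339700 N = 339.7 kN.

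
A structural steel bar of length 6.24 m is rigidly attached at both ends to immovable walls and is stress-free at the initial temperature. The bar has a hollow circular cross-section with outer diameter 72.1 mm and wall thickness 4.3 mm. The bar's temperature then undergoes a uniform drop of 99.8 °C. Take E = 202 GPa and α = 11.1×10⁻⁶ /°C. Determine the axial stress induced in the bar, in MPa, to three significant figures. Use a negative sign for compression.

224 MPa

Free thermal expansion αLΔT = 11.1e-6 · 6240 · -99.8 = -6.913 mm.
The walls impose strain ε = −(-6.913)/6240 = 1.1078e-03; σ = Eε = 202000 · 1.1078e-03 = 223.8 MPa.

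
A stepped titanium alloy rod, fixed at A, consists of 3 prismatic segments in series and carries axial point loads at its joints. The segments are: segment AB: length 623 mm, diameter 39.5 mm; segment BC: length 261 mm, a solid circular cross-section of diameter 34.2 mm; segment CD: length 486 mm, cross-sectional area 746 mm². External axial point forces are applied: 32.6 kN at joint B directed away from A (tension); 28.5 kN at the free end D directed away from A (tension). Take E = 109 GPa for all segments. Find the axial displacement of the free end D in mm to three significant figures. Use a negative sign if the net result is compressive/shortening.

0.530 mm

Internal axial forces (sectioning from the free end, tension +): N_CD = 28.5 kN, N_BC = 28.5 kN, N_AB = 61.1 kN.
A_AB = 1225 mm².
A_BC = 918.6 mm².
δ_AB = 61100·623/(1225·109000) = 0.285 mm
δ_BC = 28500·261/(918.6·109000) = 0.07429 mm
δ_CD = 28500·486/(746·109000) = 0.1703 mm
δ = Σδ_i = 0.5296 mm.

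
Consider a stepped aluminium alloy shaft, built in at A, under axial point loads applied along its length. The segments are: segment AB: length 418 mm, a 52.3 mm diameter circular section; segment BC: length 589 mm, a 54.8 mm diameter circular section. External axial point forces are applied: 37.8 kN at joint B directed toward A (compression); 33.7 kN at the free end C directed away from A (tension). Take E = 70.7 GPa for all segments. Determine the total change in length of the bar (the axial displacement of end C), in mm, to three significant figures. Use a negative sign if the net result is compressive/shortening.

Internal axial forces (sectioning from the free end, tension +): N_BC = 33.7 kN, N_AB = -4.1 kN.
A_AB = 2148 mm².
A_BC = 2359 mm².
δ_AB = -4100·418/(2148·70700) = -0.01128 mm
δ_BC = 33700·589/(2359·70700) = 0.119 mm
δ = Σδ_i = 0.1078 mm.

0.108 mm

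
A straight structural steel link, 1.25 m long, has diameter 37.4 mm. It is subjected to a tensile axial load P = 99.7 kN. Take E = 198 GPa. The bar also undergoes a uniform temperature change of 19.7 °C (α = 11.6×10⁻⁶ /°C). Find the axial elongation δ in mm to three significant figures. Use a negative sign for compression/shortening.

A = 1099 mm².
δ_mech = NL/(AE) = 99700·1250/(1099·198000) = 0.5729 mm.
δ_thermal = αLΔT = 11.6e-6·1250·19.7 = 0.2856 mm.
δ = δ_mech + δ_thermal = 0.8586 mm.

0.859 mm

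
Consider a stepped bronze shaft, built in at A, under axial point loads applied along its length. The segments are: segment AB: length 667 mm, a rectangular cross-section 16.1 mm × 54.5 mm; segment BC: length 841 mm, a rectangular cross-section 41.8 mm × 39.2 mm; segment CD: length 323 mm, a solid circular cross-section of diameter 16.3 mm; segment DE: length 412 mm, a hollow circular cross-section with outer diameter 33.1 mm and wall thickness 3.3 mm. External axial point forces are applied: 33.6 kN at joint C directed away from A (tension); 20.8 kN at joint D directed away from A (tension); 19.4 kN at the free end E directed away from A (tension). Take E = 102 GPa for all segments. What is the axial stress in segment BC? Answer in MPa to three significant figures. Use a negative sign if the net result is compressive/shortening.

Internal axial forces (sectioning from the free end, tension +): N_DE = 19.4 kN, N_CD = 40.2 kN, N_BC = 73.8 kN, N_AB = 73.8 kN.
A_BC = 1639 mm².
σ_BC = N_BC/A_BC = 73800/1639 = 45.04 MPa.

45.0 MPa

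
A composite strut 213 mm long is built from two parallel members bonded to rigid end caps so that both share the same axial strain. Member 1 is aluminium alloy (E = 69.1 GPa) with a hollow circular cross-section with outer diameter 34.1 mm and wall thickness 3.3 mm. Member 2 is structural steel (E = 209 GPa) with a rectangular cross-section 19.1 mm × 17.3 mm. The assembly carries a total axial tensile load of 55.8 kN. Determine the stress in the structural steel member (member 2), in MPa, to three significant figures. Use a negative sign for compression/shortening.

128 MPa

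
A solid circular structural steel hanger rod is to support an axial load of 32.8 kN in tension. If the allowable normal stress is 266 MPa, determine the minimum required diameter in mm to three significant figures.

Required area A ≥ P/σ_allow = 32800/266 = 123.3 mm².
For a solid circular section, d ≥ √(4A/π) = 12.53 mm.

12.5 mm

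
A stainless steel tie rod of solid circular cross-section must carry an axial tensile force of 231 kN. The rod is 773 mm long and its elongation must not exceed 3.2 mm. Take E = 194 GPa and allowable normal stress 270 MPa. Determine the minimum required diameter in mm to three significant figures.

Required area A ≥ P/σ_allow = 231000/270 = 855.6 mm².
For a solid circular section, d ≥ √(4A/π) = 33 mm.
Elongation limit: A ≥ PL/(Eδ_allow) = 231000·773/(194000·3.2) = 287.6 mm² ⇒ d ≥ 19.14 mm.
The stress limit governs.

33.0 mm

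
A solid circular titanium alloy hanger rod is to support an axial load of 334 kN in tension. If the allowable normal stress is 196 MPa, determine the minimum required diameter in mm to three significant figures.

Required area A ≥ P/σ_allow = 334000/196 = 1704 mm².
For a solid circular section, d ≥ √(4A/π) = 46.58 mm.

46.6 mm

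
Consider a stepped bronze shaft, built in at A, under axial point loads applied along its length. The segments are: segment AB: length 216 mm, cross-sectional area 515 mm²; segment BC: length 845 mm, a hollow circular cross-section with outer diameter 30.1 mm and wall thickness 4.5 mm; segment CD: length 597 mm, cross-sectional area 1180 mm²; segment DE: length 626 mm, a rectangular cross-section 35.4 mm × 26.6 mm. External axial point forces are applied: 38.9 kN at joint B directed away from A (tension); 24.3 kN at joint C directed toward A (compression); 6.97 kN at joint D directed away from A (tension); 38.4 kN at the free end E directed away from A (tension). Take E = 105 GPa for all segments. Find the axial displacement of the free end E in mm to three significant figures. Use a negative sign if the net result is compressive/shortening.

1.17 mm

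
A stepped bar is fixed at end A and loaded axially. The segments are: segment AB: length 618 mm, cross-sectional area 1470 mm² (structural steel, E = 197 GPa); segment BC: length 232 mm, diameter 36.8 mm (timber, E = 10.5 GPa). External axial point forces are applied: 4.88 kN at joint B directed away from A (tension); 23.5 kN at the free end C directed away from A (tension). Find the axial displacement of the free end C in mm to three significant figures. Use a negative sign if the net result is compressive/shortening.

Internal axial forces (sectioning from the free end, tension +): N_BC = 23.5 kN, N_AB = 28.38 kN.
A_BC = 1064 mm².
δ_AB = 28380·618/(1470·197000) = 0.06056 mm
δ_BC = 23500·232/(1064·10500) = 0.4882 mm
δ = Σδ_i = 0.5487 mm.

0.549 mm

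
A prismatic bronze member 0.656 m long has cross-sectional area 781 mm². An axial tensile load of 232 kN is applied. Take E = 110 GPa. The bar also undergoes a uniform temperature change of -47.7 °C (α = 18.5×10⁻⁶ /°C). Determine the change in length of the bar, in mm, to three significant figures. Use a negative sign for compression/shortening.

1.19 mm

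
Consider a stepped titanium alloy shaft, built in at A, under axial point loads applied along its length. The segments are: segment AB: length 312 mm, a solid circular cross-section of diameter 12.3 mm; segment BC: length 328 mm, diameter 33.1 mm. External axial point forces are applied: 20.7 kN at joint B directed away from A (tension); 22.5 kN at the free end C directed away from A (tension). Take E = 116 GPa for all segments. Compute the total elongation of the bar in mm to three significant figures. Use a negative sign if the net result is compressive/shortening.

Internal axial forces (sectioning from the free end, tension +): N_BC = 22.5 kN, N_AB = 43.2 kN.
A_AB = 118.8 mm².
A_BC = 860.5 mm².
δ_AB = 43200·312/(118.8·116000) = 0.9779 mm
δ_BC = 22500·328/(860.5·116000) = 0.07394 mm
δ = Σδ_i = 1.052 mm.

1.05 mm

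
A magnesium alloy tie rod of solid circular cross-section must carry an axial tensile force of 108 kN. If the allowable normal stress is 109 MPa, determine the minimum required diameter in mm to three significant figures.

Required area A ≥ P/σ_allow = 108000/109 = 990.8 mm².
For a solid circular section, d ≥ √(4A/π) = 35.52 mm.

35.5 mm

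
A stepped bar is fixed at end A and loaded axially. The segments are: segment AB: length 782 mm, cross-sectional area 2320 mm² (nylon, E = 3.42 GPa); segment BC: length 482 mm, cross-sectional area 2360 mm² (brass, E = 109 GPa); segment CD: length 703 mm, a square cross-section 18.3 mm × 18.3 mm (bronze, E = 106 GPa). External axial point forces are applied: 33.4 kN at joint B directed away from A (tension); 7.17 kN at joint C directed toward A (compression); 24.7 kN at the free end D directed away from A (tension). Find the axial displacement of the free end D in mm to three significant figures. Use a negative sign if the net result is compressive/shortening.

Internal axial forces (sectioning from the free end, tension +): N_CD = 24.7 kN, N_BC = 17.53 kN, N_AB = 50.93 kN.
A_CD = 334.9 mm².
δ_AB = 50930·782/(2320·3420) = 5.02 mm
δ_BC = 17530·482/(2360·109000) = 0.03285 mm
δ_CD = 24700·703/(334.9·106000) = 0.4892 mm
δ = Σδ_i = 5.542 mm.

5.54 mm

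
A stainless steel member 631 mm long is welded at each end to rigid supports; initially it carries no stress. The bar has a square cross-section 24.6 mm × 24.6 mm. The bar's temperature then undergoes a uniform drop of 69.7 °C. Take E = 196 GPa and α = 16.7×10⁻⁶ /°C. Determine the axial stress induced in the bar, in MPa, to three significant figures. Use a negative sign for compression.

228 MPa

Free thermal expansion αLΔT = 16.7e-6 · 631 · -69.7 = -0.7345 mm.
The walls impose strain ε = −(-0.7345)/631 = 1.1640e-03; σ = Eε = 196000 · 1.1640e-03 = 228.1 MPa.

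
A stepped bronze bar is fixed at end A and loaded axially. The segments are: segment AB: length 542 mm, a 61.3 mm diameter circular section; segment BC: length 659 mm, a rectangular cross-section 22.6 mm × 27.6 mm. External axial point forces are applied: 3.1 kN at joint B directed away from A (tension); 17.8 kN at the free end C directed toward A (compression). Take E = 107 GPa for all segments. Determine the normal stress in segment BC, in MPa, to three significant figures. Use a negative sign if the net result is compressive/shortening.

-28.5 MPa

Internal axial forces (sectioning from the free end, tension +): N_BC = -17.8 kN, N_AB = -14.7 kN.
A_BC = 623.8 mm².
σ_BC = N_BC/A_BC = -17800/623.8 = -28.54 MPa.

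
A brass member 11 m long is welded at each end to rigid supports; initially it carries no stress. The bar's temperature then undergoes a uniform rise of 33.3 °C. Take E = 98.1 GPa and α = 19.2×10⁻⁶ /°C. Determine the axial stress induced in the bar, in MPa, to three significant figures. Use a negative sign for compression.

-62.7 MPa

Free thermal expansion αLΔT = 19.2e-6 · 11000 · 33.3 = 7.033 mm.
The walls impose strain ε = −(7.033)/11000 = -6.3936e-04; σ = Eε = 98100 · -6.3936e-04 = -62.72 MPa.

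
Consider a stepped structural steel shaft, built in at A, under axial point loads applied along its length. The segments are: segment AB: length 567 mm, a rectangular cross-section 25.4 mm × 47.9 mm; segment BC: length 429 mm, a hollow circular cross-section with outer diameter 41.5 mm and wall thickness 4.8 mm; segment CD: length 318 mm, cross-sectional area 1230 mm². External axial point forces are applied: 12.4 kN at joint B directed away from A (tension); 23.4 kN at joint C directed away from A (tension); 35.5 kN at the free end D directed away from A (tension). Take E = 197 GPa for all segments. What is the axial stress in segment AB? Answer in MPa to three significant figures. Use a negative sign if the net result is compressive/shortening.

58.6 MPa

Internal axial forces (sectioning from the free end, tension +): N_CD = 35.5 kN, N_BC = 58.9 kN, N_AB = 71.3 kN.
A_AB = 1217 mm².
σ_AB = N_AB/A_AB = 71300/1217 = 58.6 MPa.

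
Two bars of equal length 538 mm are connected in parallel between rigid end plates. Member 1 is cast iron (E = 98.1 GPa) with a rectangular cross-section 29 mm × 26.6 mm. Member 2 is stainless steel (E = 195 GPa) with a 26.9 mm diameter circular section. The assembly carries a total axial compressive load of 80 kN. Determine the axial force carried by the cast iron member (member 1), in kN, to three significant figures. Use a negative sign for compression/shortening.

A_1 = 771.4 mm².
A_2 = 568.3 mm².
Equal strain + equilibrium ⇒ each member carries load in proportion to AE: A₁E₁ = 75670000 N, A₂E₂ = 110800000 N, ΣAE = 186500000 N.
F₁ = P·A₁E₁/ΣAE = -80000·75670000/186500000 = -32460 N.

-32.5 kN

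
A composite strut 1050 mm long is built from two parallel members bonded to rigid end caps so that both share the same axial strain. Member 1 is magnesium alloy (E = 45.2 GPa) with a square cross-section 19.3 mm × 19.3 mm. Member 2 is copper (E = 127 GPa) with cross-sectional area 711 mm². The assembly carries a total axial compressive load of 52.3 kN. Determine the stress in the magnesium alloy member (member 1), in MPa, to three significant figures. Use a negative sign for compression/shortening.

-22.1 MPa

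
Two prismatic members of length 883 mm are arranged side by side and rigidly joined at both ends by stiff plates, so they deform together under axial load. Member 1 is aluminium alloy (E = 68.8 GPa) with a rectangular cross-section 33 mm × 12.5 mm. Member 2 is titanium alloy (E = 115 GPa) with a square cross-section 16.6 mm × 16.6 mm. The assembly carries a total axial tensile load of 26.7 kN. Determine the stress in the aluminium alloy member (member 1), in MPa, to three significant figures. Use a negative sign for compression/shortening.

30.6 MPa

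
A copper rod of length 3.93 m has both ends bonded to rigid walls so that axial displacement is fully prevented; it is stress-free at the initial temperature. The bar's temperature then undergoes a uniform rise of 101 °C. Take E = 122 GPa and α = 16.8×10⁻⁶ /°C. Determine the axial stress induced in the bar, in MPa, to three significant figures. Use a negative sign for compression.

Free thermal expansion αLΔT = 16.8e-6 · 3930 · 101 = 6.668 mm.
The walls impose strain ε = −(6.668)/3930 = -1.6968e-03; σ = Eε = 122000 · -1.6968e-03 = -207 MPa.

-207 MPa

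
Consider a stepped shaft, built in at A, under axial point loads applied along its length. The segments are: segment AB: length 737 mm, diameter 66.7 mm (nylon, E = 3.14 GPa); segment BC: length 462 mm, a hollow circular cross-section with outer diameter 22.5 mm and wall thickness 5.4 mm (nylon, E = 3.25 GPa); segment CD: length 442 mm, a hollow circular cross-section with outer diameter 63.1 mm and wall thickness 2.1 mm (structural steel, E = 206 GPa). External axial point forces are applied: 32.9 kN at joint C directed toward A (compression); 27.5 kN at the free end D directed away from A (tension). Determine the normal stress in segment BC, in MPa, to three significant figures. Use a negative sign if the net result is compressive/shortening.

-18.6 MPa

Internal axial forces (sectioning from the free end, tension +): N_CD = 27.5 kN, N_BC = -5.4 kN, N_AB = -5.4 kN.
A_BC = 290.1 mm².
σ_BC = N_BC/A_BC = -5400/290.1 = -18.61 MPa.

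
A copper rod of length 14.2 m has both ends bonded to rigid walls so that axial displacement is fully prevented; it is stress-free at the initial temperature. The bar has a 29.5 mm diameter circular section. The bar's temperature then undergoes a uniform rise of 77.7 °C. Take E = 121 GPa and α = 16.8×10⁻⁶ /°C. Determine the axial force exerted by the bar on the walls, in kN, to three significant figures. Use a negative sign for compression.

-108 kN

Free thermal expansion αLΔT = 16.8e-6 · 14200 · 77.7 = 18.54 mm.
The walls impose strain ε = −(18.54)/14200 = -1.3054e-03; σ = Eε = 121000 · -1.3054e-03 = -157.9 MPa.
Wall reaction R = σ·A = -157.9·683.5 = -108000 N = -108 kN.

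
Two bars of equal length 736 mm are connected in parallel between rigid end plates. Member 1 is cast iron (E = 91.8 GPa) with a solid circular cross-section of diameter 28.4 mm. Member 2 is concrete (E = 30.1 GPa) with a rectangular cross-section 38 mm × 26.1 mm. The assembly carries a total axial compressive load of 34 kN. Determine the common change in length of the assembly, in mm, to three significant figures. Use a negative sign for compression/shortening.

-0.284 mm

A_1 = 633.5 mm².
A_2 = 991.8 mm².
Equal strain + equilibrium ⇒ each member carries load in proportion to AE: A₁E₁ = 58150000 N, A₂E₂ = 29850000 N, ΣAE = 88010000 N.
δ = PL/ΣAE = -34000·736/88010000 = -0.2843 mm.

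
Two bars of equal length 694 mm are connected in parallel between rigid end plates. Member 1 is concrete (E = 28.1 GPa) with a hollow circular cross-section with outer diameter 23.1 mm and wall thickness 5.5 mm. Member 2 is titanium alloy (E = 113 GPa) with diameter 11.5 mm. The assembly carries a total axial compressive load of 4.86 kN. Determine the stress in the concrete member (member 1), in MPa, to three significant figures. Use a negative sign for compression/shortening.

A_1 = 304.1 mm².
A_2 = 103.9 mm².
Equal strain + equilibrium ⇒ each member carries load in proportion to AE: A₁E₁ = 8545000 N, A₂E₂ = 11740000 N, ΣAE = 20280000 N.
σ₁ = P·E₁/ΣAE = -4860·28100/20280000 = -6.733 MPa.

-6.73 MPa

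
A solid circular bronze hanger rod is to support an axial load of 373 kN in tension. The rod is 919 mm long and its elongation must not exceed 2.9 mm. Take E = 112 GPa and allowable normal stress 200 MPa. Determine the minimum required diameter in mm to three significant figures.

48.7 mm

Required area A ≥ P/σ_allow = 373000/200 = 1865 mm².
For a solid circular section, d ≥ √(4A/π) = 48.73 mm.
Elongation limit: A ≥ PL/(Eδ_allow) = 373000·919/(112000·2.9) = 1055 mm² ⇒ d ≥ 36.66 mm.
The stress limit governs.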